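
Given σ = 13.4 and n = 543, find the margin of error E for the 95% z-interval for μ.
Margin of error = 1.13

Margin of error = z* · σ/√n
= 1.960 · 13.4/√543
= 1.960 · 13.4/23.3024
= 1.13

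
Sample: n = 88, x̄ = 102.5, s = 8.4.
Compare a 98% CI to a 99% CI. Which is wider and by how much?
99% CI is wider by 0.48

df = 87
98% CI: t* = 2.370, (100.38, 104.62), width = 2 · t* · s/√n = 4.24
99% CI: t* = 2.634, (100.14, 104.86), width = 2 · t* · s/√n = 4.72

The 99% CI is wider by 4.72 - 4.24 = 0.48.
Higher confidence requires a wider interval.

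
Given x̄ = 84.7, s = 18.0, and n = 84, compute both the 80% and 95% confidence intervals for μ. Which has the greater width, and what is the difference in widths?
95% CI is wider by 2.74

df = 83
80% CI: t* = 1.292, (82.16, 87.24), width = 2 · t* · s/√n = 5.07
95% CI: t* = 1.989, (80.79, 88.61), width = 2 · t* · s/√n = 7.81

The 95% CI is wider by 7.81 - 5.07 = 2.74.
Higher confidence requires a wider interval.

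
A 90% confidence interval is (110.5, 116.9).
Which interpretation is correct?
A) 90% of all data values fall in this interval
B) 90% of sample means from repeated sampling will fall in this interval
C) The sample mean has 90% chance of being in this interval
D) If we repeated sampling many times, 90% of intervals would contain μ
D

A) Wrong — a CI is about the parameter μ, not individual data values.
B) Wrong — coverage applies to intervals containing μ, not to future x̄ values.
C) Wrong — x̄ is observed and sits in the interval by construction.
D) Correct — this is the frequentist long-run coverage interpretation.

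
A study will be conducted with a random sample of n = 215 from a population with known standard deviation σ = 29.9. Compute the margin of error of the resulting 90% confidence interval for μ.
Margin of error = 3.35

Margin of error = z* · σ/√n
= 1.645 · 29.9/√215
= 1.645 · 29.9/14.6629
= 3.35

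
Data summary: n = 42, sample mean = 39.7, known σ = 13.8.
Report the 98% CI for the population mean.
(34.75, 44.65)

z-interval (σ known):
z* = 2.326 for 98% confidence

Margin of error = z* · σ/√n = 2.326 · 13.8/√42 = 4.95

CI: (39.7 - 4.95, 39.7 + 4.95) = (34.75, 44.65)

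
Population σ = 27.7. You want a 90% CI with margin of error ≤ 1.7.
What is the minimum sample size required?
n ≥ 719

For margin E ≤ 1.7:
n ≥ (z* · σ / E)²
n ≥ (1.645 · 27.7 / 1.7)²
n ≥ 718.44

Minimum n = 719 (rounding up)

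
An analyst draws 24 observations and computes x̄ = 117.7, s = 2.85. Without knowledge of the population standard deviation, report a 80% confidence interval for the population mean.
(116.93, 118.47)

t-interval (σ unknown):
df = n - 1 = 23
t* = 1.319 for 80% confidence

Margin of error = t* · s/√n = 1.319 · 2.85/√24 = 0.77

CI: (116.93, 118.47)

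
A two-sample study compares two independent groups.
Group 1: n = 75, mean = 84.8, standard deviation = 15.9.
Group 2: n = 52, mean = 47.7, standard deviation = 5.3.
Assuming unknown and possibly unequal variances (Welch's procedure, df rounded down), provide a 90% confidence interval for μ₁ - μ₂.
(33.82, 40.38)

Difference: x̄₁ - x̄₂ = 37.10
SE = √(s₁²/n₁ + s₂²/n₂) = √(15.9²/75 + 5.3²/52) = 1.9776
df = 96.04 → 96 (Welch–Satterthwaite, rounded down)
t* = 1.661

CI: 37.10 ± 1.661 · 1.9776 = 37.10 ± 3.28 = (33.82, 40.38)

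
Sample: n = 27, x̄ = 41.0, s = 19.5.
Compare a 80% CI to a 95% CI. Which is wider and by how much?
95% CI is wider by 5.56

df = 26
80% CI: t* = 1.315, (36.07, 45.93), width = 2 · t* · s/√n = 9.87
95% CI: t* = 2.056, (33.28, 48.72), width = 2 · t* · s/√n = 15.43

The 95% CI is wider by 15.43 - 9.87 = 5.56.
Higher confidence requires a wider interval.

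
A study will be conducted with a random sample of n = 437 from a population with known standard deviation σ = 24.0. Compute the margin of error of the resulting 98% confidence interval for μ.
Margin of error = 2.67

Margin of error = z* · σ/√n
= 2.326 · 24.0/√437
= 2.326 · 24.0/20.9045
= 2.67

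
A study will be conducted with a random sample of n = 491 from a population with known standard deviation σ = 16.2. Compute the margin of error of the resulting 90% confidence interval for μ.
Margin of error = 1.20

Margin of error = z* · σ/√n
= 1.645 · 16.2/√491
= 1.645 · 16.2/22.1585
= 1.20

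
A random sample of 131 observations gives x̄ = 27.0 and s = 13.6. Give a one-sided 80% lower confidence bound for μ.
μ ≥ 26.00

Lower bound (one-sided):
t* = 0.844 (one-sided for 80%)
Lower bound = x̄ - t* · s/√n = 27.0 - 0.844 · 13.6/√131 = 26.00

We are 80% confident that μ ≥ 26.00.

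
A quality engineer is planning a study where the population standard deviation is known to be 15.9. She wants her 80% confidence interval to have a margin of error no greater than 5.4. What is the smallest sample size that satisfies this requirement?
n ≥ 15

For margin E ≤ 5.4:
n ≥ (z* · σ / E)²
n ≥ (1.282 · 15.9 / 5.4)²
n ≥ 14.25

Minimum n = 15 (rounding up)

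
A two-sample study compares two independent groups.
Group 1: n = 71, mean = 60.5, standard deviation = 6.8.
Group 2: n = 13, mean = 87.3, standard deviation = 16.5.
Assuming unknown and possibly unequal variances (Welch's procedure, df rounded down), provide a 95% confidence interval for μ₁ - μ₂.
(-36.93, -16.67)

Difference: x̄₁ - x̄₂ = -26.80
SE = √(s₁²/n₁ + s₂²/n₂) = √(6.8²/71 + 16.5²/13) = 4.6469
df = 12.76 → 12 (Welch–Satterthwaite, rounded down)
t* = 2.179

CI: -26.80 ± 2.179 · 4.6469 = -26.80 ± 10.13 = (-36.93, -16.67)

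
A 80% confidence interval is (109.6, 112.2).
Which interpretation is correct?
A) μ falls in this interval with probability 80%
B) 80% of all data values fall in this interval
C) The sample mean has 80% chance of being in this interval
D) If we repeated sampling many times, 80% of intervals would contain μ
D

A) Wrong — μ is fixed; the randomness lives in the interval, not in μ.
B) Wrong — a CI is about the parameter μ, not individual data values.
C) Wrong — x̄ is observed and sits in the interval by construction.
D) Correct — this is the frequentist long-run coverage interpretation.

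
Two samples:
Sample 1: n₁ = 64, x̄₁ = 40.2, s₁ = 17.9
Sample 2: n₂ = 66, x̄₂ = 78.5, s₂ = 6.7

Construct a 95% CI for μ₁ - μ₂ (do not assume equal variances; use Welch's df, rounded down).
(-43.05, -33.55)

Difference: x̄₁ - x̄₂ = -38.30
SE = √(s₁²/n₁ + s₂²/n₂) = √(17.9²/64 + 6.7²/66) = 2.3847
df = 79.85 → 79 (Welch–Satterthwaite, rounded down)
t* = 1.990

CI: -38.30 ± 1.990 · 2.3847 = -38.30 ± 4.75 = (-43.05, -33.55)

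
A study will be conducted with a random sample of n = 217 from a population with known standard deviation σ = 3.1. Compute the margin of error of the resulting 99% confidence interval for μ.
Margin of error = 0.54

Margin of error = z* · σ/√n
= 2.576 · 3.1/√217
= 2.576 · 3.1/14.7309
= 0.54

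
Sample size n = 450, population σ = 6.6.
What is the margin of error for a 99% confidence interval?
Margin of error = 0.80

Margin of error = z* · σ/√n
= 2.576 · 6.6/√450
= 2.576 · 6.6/21.2132
= 0.80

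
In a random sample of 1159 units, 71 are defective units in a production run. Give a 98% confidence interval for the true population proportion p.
(0.045, 0.078)

Proportion CI:
p̂ = 71/1159 = 0.06126
SE = √(p̂(1-p̂)/n) = √(0.06126 · 0.93874 / 1159) = 0.00704

z* = 2.326
Margin = z* · SE = 2.326 · 0.00704 = 0.0164

CI: 0.06126 ± 0.0164 = (0.045, 0.078)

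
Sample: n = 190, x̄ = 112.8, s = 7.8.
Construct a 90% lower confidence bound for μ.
μ ≥ 112.07

Lower bound (one-sided):
t* = 1.286 (one-sided for 90%)
Lower bound = x̄ - t* · s/√n = 112.8 - 1.286 · 7.8/√190 = 112.07

We are 90% confident that μ ≥ 112.07.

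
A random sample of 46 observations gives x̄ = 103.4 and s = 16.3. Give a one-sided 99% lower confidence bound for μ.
μ ≥ 97.60

Lower bound (one-sided):
t* = 2.412 (one-sided for 99%)
Lower bound = x̄ - t* · s/√n = 103.4 - 2.412 · 16.3/√46 = 97.60

We are 99% confident that μ ≥ 97.60.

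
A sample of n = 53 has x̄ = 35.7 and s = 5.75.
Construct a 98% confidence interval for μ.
(33.80, 37.60)

t-interval (σ unknown):
df = n - 1 = 52
t* = 2.400 for 98% confidence

Margin of error = t* · s/√n = 2.400 · 5.75/√53 = 1.90

CI: (33.80, 37.60)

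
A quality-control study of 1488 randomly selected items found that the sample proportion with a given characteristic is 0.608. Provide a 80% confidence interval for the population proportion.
(0.592, 0.624)

Proportion CI:
SE = √(p̂(1-p̂)/n) = √(0.608 · 0.392 / 1488) = 0.01266

z* = 1.282
Margin = z* · SE = 1.282 · 0.01266 = 0.0162

CI: 0.608 ± 0.0162 = (0.592, 0.624)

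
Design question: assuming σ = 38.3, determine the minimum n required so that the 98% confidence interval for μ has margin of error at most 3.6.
n ≥ 613

For margin E ≤ 3.6:
n ≥ (z* · σ / E)²
n ≥ (2.326 · 38.3 / 3.6)²
n ≥ 612.37

Minimum n = 613 (rounding up)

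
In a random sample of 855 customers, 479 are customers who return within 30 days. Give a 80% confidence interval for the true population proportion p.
(0.538, 0.582)

Proportion CI:
p̂ = 479/855 = 0.56023
SE = √(p̂(1-p̂)/n) = √(0.56023 · 0.43977 / 855) = 0.01698

z* = 1.282
Margin = z* · SE = 1.282 · 0.01698 = 0.0218

CI: 0.56023 ± 0.0218 = (0.538, 0.582)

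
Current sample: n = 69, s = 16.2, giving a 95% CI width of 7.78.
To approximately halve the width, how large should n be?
n ≈ 276

CI width ∝ 1/√n
To reduce width by factor 2, need √n to grow by 2 → need 2² = 4 times as many samples.

Current: n = 69, width = 7.78
New: n = 276, width ≈ 3.84

Width reduced by factor of 7.78/3.84 = 2.03.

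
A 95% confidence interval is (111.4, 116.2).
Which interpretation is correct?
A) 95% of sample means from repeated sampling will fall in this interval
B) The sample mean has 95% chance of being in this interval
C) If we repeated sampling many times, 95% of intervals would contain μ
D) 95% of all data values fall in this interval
C

A) Wrong — coverage applies to intervals containing μ, not to future x̄ values.
B) Wrong — x̄ is observed and sits in the interval by construction.
C) Correct — this is the frequentist long-run coverage interpretation.
D) Wrong — a CI is about the parameter μ, not individual data values.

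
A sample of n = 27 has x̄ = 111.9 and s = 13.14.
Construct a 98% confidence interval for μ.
(105.63, 118.17)

t-interval (σ unknown):
df = n - 1 = 26
t* = 2.479 for 98% confidence

Margin of error = t* · s/√n = 2.479 · 13.14/√27 = 6.27

CI: (105.63, 118.17)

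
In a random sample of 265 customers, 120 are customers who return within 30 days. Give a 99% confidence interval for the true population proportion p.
(0.374, 0.532)

Proportion CI:
p̂ = 120/265 = 0.45283
SE = √(p̂(1-p̂)/n) = √(0.45283 · 0.54717 / 265) = 0.03058

z* = 2.576
Margin = z* · SE = 2.576 · 0.03058 = 0.0788

CI: 0.45283 ± 0.0788 = (0.374, 0.532)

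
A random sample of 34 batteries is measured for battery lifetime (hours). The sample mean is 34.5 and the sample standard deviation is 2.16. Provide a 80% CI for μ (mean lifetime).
(34.02, 34.98)

t-interval (σ unknown):
df = n - 1 = 33
t* = 1.308 for 80% confidence

Margin of error = t* · s/√n = 1.308 · 2.16/√34 = 0.48

CI: (34.02, 34.98)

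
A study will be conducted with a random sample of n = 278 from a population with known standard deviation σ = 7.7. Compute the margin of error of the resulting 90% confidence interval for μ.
Margin of error = 0.76

Margin of error = z* · σ/√n
= 1.645 · 7.7/√278
= 1.645 · 7.7/16.6733
= 0.76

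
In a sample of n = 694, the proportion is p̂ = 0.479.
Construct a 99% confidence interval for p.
(0.430, 0.528)

Proportion CI:
SE = √(p̂(1-p̂)/n) = √(0.479 · 0.521 / 694) = 0.01896

z* = 2.576
Margin = z* · SE = 2.576 · 0.01896 = 0.0488

CI: 0.479 ± 0.0488 = (0.430, 0.528)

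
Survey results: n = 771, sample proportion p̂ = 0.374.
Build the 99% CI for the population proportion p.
(0.329, 0.419)

Proportion CI:
SE = √(p̂(1-p̂)/n) = √(0.374 · 0.626 / 771) = 0.01743

z* = 2.576
Margin = z* · SE = 2.576 · 0.01743 = 0.0449

CI: 0.374 ± 0.0449 = (0.329, 0.419)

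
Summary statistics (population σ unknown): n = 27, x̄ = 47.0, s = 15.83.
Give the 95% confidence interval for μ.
(40.74, 53.26)

t-interval (σ unknown):
df = n - 1 = 26
t* = 2.056 for 95% confidence

Margin of error = t* · s/√n = 2.056 · 15.83/√27 = 6.26

CI: (40.74, 53.26)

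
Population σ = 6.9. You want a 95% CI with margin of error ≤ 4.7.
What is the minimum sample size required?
n ≥ 9

For margin E ≤ 4.7:
n ≥ (z* · σ / E)²
n ≥ (1.960 · 6.9 / 4.7)²
n ≥ 8.28

Minimum n = 9 (rounding up)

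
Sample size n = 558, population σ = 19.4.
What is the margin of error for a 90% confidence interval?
Margin of error = 1.35

Margin of error = z* · σ/√n
= 1.645 · 19.4/√558
= 1.645 · 19.4/23.6220
= 1.35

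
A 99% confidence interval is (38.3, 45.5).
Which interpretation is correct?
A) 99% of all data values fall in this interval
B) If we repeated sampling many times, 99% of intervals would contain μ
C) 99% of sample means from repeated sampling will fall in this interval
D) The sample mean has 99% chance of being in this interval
B

A) Wrong — a CI is about the parameter μ, not individual data values.
B) Correct — this is the frequentist long-run coverage interpretation.
C) Wrong — coverage applies to intervals containing μ, not to future x̄ values.
D) Wrong — x̄ is observed and sits in the interval by construction.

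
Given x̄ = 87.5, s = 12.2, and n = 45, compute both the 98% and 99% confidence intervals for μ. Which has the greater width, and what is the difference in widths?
99% CI is wider by 1.01

df = 44
98% CI: t* = 2.414, (83.11, 91.89), width = 2 · t* · s/√n = 8.78
99% CI: t* = 2.692, (82.60, 92.40), width = 2 · t* · s/√n = 9.79

The 99% CI is wider by 9.79 - 8.78 = 1.01.
Higher confidence requires a wider interval.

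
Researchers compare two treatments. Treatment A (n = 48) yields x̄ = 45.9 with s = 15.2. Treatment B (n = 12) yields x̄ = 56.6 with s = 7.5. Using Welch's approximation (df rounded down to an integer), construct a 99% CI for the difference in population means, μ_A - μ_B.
(-19.08, -2.32)

Difference: x̄₁ - x̄₂ = -10.70
SE = √(s₁²/n₁ + s₂²/n₂) = √(15.2²/48 + 7.5²/12) = 3.0823
df = 36.24 → 36 (Welch–Satterthwaite, rounded down)
t* = 2.719

CI: -10.70 ± 2.719 · 3.0823 = -10.70 ± 8.38 = (-19.08, -2.32)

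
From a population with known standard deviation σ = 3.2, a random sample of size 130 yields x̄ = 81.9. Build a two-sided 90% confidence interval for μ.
(81.44, 82.36)

z-interval (σ known):
z* = 1.645 for 90% confidence

Margin of error = z* · σ/√n = 1.645 · 3.2/√130 = 0.46

CI: (81.9 - 0.46, 81.9 + 0.46) = (81.44, 82.36)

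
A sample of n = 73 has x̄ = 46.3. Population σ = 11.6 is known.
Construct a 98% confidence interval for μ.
(43.14, 49.46)

z-interval (σ known):
z* = 2.326 for 98% confidence

Margin of error = z* · σ/√n = 2.326 · 11.6/√73 = 3.16

CI: (46.3 - 3.16, 46.3 + 3.16) = (43.14, 49.46)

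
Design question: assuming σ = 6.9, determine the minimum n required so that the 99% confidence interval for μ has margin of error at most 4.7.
n ≥ 15

For margin E ≤ 4.7:
n ≥ (z* · σ / E)²
n ≥ (2.576 · 6.9 / 4.7)²
n ≥ 14.30

Minimum n = 15 (rounding up)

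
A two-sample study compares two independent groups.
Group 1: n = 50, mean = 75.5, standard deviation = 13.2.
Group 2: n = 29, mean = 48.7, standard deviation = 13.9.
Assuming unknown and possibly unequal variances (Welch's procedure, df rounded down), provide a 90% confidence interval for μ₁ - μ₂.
(21.47, 32.13)

Difference: x̄₁ - x̄₂ = 26.80
SE = √(s₁²/n₁ + s₂²/n₂) = √(13.2²/50 + 13.9²/29) = 3.1855
df = 56.17 → 56 (Welch–Satterthwaite, rounded down)
t* = 1.673

CI: 26.80 ± 1.673 · 3.1855 = 26.80 ± 5.33 = (21.47, 32.13)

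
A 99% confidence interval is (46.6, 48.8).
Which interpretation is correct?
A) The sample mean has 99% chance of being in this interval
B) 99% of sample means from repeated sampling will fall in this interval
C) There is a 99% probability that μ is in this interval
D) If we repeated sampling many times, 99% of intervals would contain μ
D

A) Wrong — x̄ is observed and sits in the interval by construction.
B) Wrong — coverage applies to intervals containing μ, not to future x̄ values.
C) Wrong — μ is fixed; the randomness lives in the interval, not in μ.
D) Correct — this is the frequentist long-run coverage interpretation.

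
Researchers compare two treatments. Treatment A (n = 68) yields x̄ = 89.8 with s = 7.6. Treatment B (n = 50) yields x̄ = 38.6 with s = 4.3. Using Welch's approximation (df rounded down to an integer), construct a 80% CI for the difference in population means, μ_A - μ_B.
(49.78, 52.62)

Difference: x̄₁ - x̄₂ = 51.20
SE = √(s₁²/n₁ + s₂²/n₂) = √(7.6²/68 + 4.3²/50) = 1.1042
df = 109.63 → 109 (Welch–Satterthwaite, rounded down)
t* = 1.289

CI: 51.20 ± 1.289 · 1.1042 = 51.20 ± 1.42 = (49.78, 52.62)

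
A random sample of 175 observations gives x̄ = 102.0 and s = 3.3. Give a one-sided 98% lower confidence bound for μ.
μ ≥ 101.48

Lower bound (one-sided):
t* = 2.069 (one-sided for 98%)
Lower bound = x̄ - t* · s/√n = 102.0 - 2.069 · 3.3/√175 = 101.48

We are 98% confident that μ ≥ 101.48.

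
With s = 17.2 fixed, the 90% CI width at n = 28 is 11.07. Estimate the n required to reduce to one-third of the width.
n ≈ 252

CI width ∝ 1/√n
To reduce width by factor 3, need √n to grow by 3 → need 3² = 9 times as many samples.

Current: n = 28, width = 11.07
New: n = 252, width ≈ 3.58

Width reduced by factor of 11.07/3.58 = 3.09.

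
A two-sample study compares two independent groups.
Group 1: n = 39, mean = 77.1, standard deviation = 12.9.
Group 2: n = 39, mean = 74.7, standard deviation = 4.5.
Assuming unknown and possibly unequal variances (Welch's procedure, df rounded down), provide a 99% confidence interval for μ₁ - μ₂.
(-3.47, 8.27)

Difference: x̄₁ - x̄₂ = 2.40
SE = √(s₁²/n₁ + s₂²/n₂) = √(12.9²/39 + 4.5²/39) = 2.1877
df = 47.11 → 47 (Welch–Satterthwaite, rounded down)
t* = 2.685

CI: 2.40 ± 2.685 · 2.1877 = 2.40 ± 5.87 = (-3.47, 8.27)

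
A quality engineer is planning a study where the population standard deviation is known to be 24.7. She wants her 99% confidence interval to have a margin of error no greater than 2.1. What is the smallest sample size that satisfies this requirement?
n ≥ 919

For margin E ≤ 2.1:
n ≥ (z* · σ / E)²
n ≥ (2.576 · 24.7 / 2.1)²
n ≥ 918.01

Minimum n = 919 (rounding up)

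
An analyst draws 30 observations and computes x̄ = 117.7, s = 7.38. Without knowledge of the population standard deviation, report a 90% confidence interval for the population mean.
(115.41, 119.99)

t-interval (σ unknown):
df = n - 1 = 29
t* = 1.699 for 90% confidence

Margin of error = t* · s/√n = 1.699 · 7.38/√30 = 2.29

CI: (115.41, 119.99)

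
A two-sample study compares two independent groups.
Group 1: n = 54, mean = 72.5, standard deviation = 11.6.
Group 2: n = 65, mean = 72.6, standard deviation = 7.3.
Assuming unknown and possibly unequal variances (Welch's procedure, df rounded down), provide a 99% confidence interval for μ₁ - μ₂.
(-4.90, 4.70)

Difference: x̄₁ - x̄₂ = -0.10
SE = √(s₁²/n₁ + s₂²/n₂) = √(11.6²/54 + 7.3²/65) = 1.8198
df = 85.91 → 85 (Welch–Satterthwaite, rounded down)
t* = 2.635

CI: -0.10 ± 2.635 · 1.8198 = -0.10 ± 4.80 = (-4.90, 4.70)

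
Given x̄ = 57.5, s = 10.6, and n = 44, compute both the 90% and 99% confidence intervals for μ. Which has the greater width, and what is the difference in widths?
99% CI is wider by 3.24

df = 43
90% CI: t* = 1.681, (54.81, 60.19), width = 2 · t* · s/√n = 5.37
99% CI: t* = 2.695, (53.19, 61.81), width = 2 · t* · s/√n = 8.61

The 99% CI is wider by 8.61 - 5.37 = 3.24.
Higher confidence requires a wider interval.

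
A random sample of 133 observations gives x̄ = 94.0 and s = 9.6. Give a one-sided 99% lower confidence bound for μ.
μ ≥ 92.04

Lower bound (one-sided):
t* = 2.355 (one-sided for 99%)
Lower bound = x̄ - t* · s/√n = 94.0 - 2.355 · 9.6/√133 = 92.04

We are 99% confident that μ ≥ 92.04.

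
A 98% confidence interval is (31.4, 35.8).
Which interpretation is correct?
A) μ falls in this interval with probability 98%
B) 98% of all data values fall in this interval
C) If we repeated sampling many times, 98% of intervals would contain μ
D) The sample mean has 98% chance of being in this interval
C

A) Wrong — μ is fixed; the randomness lives in the interval, not in μ.
B) Wrong — a CI is about the parameter μ, not individual data values.
C) Correct — this is the frequentist long-run coverage interpretation.
D) Wrong — x̄ is observed and sits in the interval by construction.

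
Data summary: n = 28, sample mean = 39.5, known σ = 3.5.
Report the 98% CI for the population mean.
(37.96, 41.04)

z-interval (σ known):
z* = 2.326 for 98% confidence

Margin of error = z* · σ/√n = 2.326 · 3.5/√28 = 1.54

CI: (39.5 - 1.54, 39.5 + 1.54) = (37.96, 41.04)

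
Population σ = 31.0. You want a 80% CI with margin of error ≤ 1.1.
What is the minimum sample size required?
n ≥ 1306

For margin E ≤ 1.1:
n ≥ (z* · σ / E)²
n ≥ (1.282 · 31.0 / 1.1)²
n ≥ 1305.31

Minimum n = 1306 (rounding up)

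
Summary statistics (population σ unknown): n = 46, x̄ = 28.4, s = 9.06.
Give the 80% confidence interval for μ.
(26.66, 30.14)

t-interval (σ unknown):
df = n - 1 = 45
t* = 1.301 for 80% confidence

Margin of error = t* · s/√n = 1.301 · 9.06/√46 = 1.74

CI: (26.66, 30.14)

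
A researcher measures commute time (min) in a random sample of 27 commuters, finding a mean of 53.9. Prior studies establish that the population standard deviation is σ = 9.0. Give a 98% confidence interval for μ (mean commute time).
(49.87, 57.93)

z-interval (σ known):
z* = 2.326 for 98% confidence

Margin of error = z* · σ/√n = 2.326 · 9.0/√27 = 4.03

CI: (53.9 - 4.03, 53.9 + 4.03) = (49.87, 57.93)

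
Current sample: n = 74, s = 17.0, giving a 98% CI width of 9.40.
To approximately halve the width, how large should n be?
n ≈ 296

CI width ∝ 1/√n
To reduce width by factor 2, need √n to grow by 2 → need 2² = 4 times as many samples.

Current: n = 74, width = 9.40
New: n = 296, width ≈ 4.62

Width reduced by factor of 9.40/4.62 = 2.03.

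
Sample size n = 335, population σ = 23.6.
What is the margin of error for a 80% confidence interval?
Margin of error = 1.65

Margin of error = z* · σ/√n
= 1.282 · 23.6/√335
= 1.282 · 23.6/18.3030
= 1.65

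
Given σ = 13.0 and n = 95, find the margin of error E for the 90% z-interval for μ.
Margin of error = 2.19

Margin of error = z* · σ/√n
= 1.645 · 13.0/√95
= 1.645 · 13.0/9.7468
= 2.19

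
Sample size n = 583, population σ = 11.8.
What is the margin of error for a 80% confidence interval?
Margin of error = 0.63

Margin of error = z* · σ/√n
= 1.282 · 11.8/√583
= 1.282 · 11.8/24.1454
= 0.63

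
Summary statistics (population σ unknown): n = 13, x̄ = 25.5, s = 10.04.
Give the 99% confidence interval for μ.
(16.99, 34.01)

t-interval (σ unknown):
df = n - 1 = 12
t* = 3.055 for 99% confidence

Margin of error = t* · s/√n = 3.055 · 10.04/√13 = 8.51

CI: (16.99, 34.01)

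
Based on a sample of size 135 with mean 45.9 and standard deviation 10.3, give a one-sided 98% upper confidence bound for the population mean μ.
μ ≤ 47.74

Upper bound (one-sided):
t* = 2.074 (one-sided for 98%)
Upper bound = x̄ + t* · s/√n = 45.9 + 2.074 · 10.3/√135 = 47.74

We are 98% confident that μ ≤ 47.74.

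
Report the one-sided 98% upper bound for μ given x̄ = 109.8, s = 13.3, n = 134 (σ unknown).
μ ≤ 112.18

Upper bound (one-sided):
t* = 2.074 (one-sided for 98%)
Upper bound = x̄ + t* · s/√n = 109.8 + 2.074 · 13.3/√134 = 112.18

We are 98% confident that μ ≤ 112.18.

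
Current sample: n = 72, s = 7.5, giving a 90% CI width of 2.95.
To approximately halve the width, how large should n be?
n ≈ 288

CI width ∝ 1/√n
To reduce width by factor 2, need √n to grow by 2 → need 2² = 4 times as many samples.

Current: n = 72, width = 2.95
New: n = 288, width ≈ 1.46

Width reduced by factor of 2.95/1.46 = 2.02.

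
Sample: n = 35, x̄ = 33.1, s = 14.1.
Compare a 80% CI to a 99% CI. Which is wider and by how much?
99% CI is wider by 6.77

df = 34
80% CI: t* = 1.307, (29.98, 36.22), width = 2 · t* · s/√n = 6.23
99% CI: t* = 2.728, (26.60, 39.60), width = 2 · t* · s/√n = 13.00

The 99% CI is wider by 13.00 - 6.23 = 6.77.
Higher confidence requires a wider interval.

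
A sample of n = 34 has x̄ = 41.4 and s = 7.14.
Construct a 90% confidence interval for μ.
(39.33, 43.47)

t-interval (σ unknown):
df = n - 1 = 33
t* = 1.692 for 90% confidence

Margin of error = t* · s/√n = 1.692 · 7.14/√34 = 2.07

CI: (39.33, 43.47)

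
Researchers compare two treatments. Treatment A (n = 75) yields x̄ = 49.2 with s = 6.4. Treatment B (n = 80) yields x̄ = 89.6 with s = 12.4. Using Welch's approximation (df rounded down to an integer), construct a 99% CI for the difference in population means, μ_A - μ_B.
(-44.51, -36.29)

Difference: x̄₁ - x̄₂ = -40.40
SE = √(s₁²/n₁ + s₂²/n₂) = √(6.4²/75 + 12.4²/80) = 1.5710
df = 119.94 → 119 (Welch–Satterthwaite, rounded down)
t* = 2.618

CI: -40.40 ± 2.618 · 1.5710 = -40.40 ± 4.11 = (-44.51, -36.29)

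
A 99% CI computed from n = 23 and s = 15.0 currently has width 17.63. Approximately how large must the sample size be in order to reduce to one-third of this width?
n ≈ 207

CI width ∝ 1/√n
To reduce width by factor 3, need √n to grow by 3 → need 3² = 9 times as many samples.

Current: n = 23, width = 17.63
New: n = 207, width ≈ 5.42

Width reduced by factor of 17.63/5.42 = 3.25.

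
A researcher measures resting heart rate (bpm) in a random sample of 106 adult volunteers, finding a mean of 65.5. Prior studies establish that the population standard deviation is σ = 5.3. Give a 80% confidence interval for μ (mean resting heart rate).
(64.84, 66.16)

z-interval (σ known):
z* = 1.282 for 80% confidence

Margin of error = z* · σ/√n = 1.282 · 5.3/√106 = 0.66

CI: (65.5 - 0.66, 65.5 + 0.66) = (64.84, 66.16)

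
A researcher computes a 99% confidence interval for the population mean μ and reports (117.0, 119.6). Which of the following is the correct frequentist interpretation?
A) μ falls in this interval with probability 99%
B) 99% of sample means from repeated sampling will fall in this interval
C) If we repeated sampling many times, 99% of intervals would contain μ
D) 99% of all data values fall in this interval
C

A) Wrong — μ is fixed; the randomness lives in the interval, not in μ.
B) Wrong — coverage applies to intervals containing μ, not to future x̄ values.
C) Correct — this is the frequentist long-run coverage interpretation.
D) Wrong — a CI is about the parameter μ, not individual data values.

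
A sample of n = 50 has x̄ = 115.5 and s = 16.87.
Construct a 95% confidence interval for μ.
(110.70, 120.30)

t-interval (σ unknown):
df = n - 1 = 49
t* = 2.010 for 95% confidence

Margin of error = t* · s/√n = 2.010 · 16.87/√50 = 4.80

CI: (110.70, 120.30)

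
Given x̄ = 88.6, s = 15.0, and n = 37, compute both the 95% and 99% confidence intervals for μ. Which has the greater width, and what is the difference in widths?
99% CI is wider by 3.41

df = 36
95% CI: t* = 2.028, (83.60, 93.60), width = 2 · t* · s/√n = 10.00
99% CI: t* = 2.719, (81.89, 95.31), width = 2 · t* · s/√n = 13.41

The 99% CI is wider by 13.41 - 10.00 = 3.41.
Higher confidence requires a wider interval.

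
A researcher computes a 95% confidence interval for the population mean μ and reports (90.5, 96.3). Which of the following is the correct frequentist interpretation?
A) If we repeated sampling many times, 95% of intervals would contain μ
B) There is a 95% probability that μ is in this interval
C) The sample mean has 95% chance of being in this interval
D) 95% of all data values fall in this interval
A

A) Correct — this is the frequentist long-run coverage interpretation.
B) Wrong — μ is fixed; the randomness lives in the interval, not in μ.
C) Wrong — x̄ is observed and sits in the interval by construction.
D) Wrong — a CI is about the parameter μ, not individual data values.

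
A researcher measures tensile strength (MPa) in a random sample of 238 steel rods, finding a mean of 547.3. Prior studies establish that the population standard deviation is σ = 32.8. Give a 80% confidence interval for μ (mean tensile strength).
(544.57, 550.03)

z-interval (σ known):
z* = 1.282 for 80% confidence

Margin of error = z* · σ/√n = 1.282 · 32.8/√238 = 2.73

CI: (547.3 - 2.73, 547.3 + 2.73) = (544.57, 550.03)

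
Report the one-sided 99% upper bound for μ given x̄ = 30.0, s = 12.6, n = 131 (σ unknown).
μ ≤ 32.59

Upper bound (one-sided):
t* = 2.355 (one-sided for 99%)
Upper bound = x̄ + t* · s/√n = 30.0 + 2.355 · 12.6/√131 = 32.59

We are 99% confident that μ ≤ 32.59.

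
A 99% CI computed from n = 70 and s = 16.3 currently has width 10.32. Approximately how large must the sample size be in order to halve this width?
n ≈ 280

CI width ∝ 1/√n
To reduce width by factor 2, need √n to grow by 2 → need 2² = 4 times as many samples.

Current: n = 70, width = 10.32
New: n = 280, width ≈ 5.05

Width reduced by factor of 10.32/5.05 = 2.04.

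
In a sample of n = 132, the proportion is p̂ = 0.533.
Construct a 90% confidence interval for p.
(0.462, 0.604)

Proportion CI:
SE = √(p̂(1-p̂)/n) = √(0.533 · 0.467 / 132) = 0.04342

z* = 1.645
Margin = z* · SE = 1.645 · 0.04342 = 0.0714

CI: 0.533 ± 0.0714 = (0.462, 0.604)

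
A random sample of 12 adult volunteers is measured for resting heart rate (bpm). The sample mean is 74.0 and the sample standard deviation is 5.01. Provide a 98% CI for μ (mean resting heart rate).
(70.07, 77.93)

t-interval (σ unknown):
df = n - 1 = 11
t* = 2.718 for 98% confidence

Margin of error = t* · s/√n = 2.718 · 5.01/√12 = 3.93

CI: (70.07, 77.93)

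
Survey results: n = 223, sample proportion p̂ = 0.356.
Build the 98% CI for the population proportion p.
(0.281, 0.431)

Proportion CI:
SE = √(p̂(1-p̂)/n) = √(0.356 · 0.644 / 223) = 0.03206

z* = 2.326
Margin = z* · SE = 2.326 · 0.03206 = 0.0746

CI: 0.356 ± 0.0746 = (0.281, 0.431)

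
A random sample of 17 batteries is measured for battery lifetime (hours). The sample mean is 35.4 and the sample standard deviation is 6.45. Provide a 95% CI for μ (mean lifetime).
(32.08, 38.72)

t-interval (σ unknown):
df = n - 1 = 16
t* = 2.120 for 95% confidence

Margin of error = t* · s/√n = 2.120 · 6.45/√17 = 3.32

CI: (32.08, 38.72)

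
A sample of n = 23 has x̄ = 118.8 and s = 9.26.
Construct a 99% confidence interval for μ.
(113.36, 124.24)

t-interval (σ unknown):
df = n - 1 = 22
t* = 2.819 for 99% confidence

Margin of error = t* · s/√n = 2.819 · 9.26/√23 = 5.44

CI: (113.36, 124.24)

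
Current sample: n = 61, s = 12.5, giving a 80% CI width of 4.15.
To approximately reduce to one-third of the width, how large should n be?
n ≈ 549

CI width ∝ 1/√n
To reduce width by factor 3, need √n to grow by 3 → need 3² = 9 times as many samples.

Current: n = 61, width = 4.15
New: n = 549, width ≈ 1.37

Width reduced by factor of 4.15/1.37 = 3.03.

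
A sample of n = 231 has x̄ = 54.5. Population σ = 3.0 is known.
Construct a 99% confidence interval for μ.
(53.99, 55.01)

z-interval (σ known):
z* = 2.576 for 99% confidence

Margin of error = z* · σ/√n = 2.576 · 3.0/√231 = 0.51

CI: (54.5 - 0.51, 54.5 + 0.51) = (53.99, 55.01)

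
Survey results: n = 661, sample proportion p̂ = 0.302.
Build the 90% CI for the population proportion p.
(0.273, 0.331)

Proportion CI:
SE = √(p̂(1-p̂)/n) = √(0.302 · 0.698 / 661) = 0.01786

z* = 1.645
Margin = z* · SE = 1.645 · 0.01786 = 0.0294

CI: 0.302 ± 0.0294 = (0.273, 0.331)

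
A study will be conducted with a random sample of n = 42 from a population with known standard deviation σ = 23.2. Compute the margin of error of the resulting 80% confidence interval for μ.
Margin of error = 4.59

Margin of error = z* · σ/√n
= 1.282 · 23.2/√42
= 1.282 · 23.2/6.4807
= 4.59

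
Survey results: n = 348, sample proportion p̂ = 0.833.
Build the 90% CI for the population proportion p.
(0.800, 0.866)

Proportion CI:
SE = √(p̂(1-p̂)/n) = √(0.833 · 0.167 / 348) = 0.01999

z* = 1.645
Margin = z* · SE = 1.645 · 0.01999 = 0.0329

CI: 0.833 ± 0.0329 = (0.800, 0.866)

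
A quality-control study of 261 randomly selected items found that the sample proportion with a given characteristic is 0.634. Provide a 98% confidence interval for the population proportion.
(0.565, 0.703)

Proportion CI:
SE = √(p̂(1-p̂)/n) = √(0.634 · 0.366 / 261) = 0.02982

z* = 2.326
Margin = z* · SE = 2.326 · 0.02982 = 0.0694

CI: 0.634 ± 0.0694 = (0.565, 0.703)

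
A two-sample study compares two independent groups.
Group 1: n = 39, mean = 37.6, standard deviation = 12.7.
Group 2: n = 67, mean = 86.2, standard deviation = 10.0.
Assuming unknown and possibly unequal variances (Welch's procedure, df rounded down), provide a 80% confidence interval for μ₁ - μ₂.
(-51.67, -45.53)

Difference: x̄₁ - x̄₂ = -48.60
SE = √(s₁²/n₁ + s₂²/n₂) = √(12.7²/39 + 10.0²/67) = 2.3724
df = 65.47 → 65 (Welch–Satterthwaite, rounded down)
t* = 1.295

CI: -48.60 ± 1.295 · 2.3724 = -48.60 ± 3.07 = (-51.67, -45.53)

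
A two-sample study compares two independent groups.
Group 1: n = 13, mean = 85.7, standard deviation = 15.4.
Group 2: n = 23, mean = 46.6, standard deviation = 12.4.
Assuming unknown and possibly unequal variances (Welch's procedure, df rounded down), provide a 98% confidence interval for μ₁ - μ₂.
(26.48, 51.72)

Difference: x̄₁ - x̄₂ = 39.10
SE = √(s₁²/n₁ + s₂²/n₂) = √(15.4²/13 + 12.4²/23) = 4.9928
df = 20.88 → 20 (Welch–Satterthwaite, rounded down)
t* = 2.528

CI: 39.10 ± 2.528 · 4.9928 = 39.10 ± 12.62 = (26.48, 51.72)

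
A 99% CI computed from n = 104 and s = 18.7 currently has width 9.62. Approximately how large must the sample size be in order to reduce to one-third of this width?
n ≈ 936

CI width ∝ 1/√n
To reduce width by factor 3, need √n to grow by 3 → need 3² = 9 times as many samples.

Current: n = 104, width = 9.62
New: n = 936, width ≈ 3.16

Width reduced by factor of 9.62/3.16 = 3.04.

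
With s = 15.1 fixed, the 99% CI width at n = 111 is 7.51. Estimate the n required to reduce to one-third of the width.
n ≈ 999

CI width ∝ 1/√n
To reduce width by factor 3, need √n to grow by 3 → need 3² = 9 times as many samples.

Current: n = 111, width = 7.51
New: n = 999, width ≈ 2.47

Width reduced by factor of 7.51/2.47 = 3.04.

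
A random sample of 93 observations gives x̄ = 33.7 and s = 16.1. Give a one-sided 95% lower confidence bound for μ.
μ ≥ 30.93

Lower bound (one-sided):
t* = 1.662 (one-sided for 95%)
Lower bound = x̄ - t* · s/√n = 33.7 - 1.662 · 16.1/√93 = 30.93

We are 95% confident that μ ≥ 30.93.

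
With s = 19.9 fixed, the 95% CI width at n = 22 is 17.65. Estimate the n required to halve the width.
n ≈ 88

CI width ∝ 1/√n
To reduce width by factor 2, need √n to grow by 2 → need 2² = 4 times as many samples.

Current: n = 22, width = 17.65
New: n = 88, width ≈ 8.43

Width reduced by factor of 17.65/8.43 = 2.09.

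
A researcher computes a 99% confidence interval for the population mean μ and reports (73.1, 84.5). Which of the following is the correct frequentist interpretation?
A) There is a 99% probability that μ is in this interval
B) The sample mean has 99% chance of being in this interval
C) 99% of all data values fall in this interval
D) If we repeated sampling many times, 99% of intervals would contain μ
D

A) Wrong — μ is fixed; the randomness lives in the interval, not in μ.
B) Wrong — x̄ is observed and sits in the interval by construction.
C) Wrong — a CI is about the parameter μ, not individual data values.
D) Correct — this is the frequentist long-run coverage interpretation.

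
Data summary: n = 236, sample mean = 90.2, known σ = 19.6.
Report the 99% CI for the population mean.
(86.91, 93.49)

z-interval (σ known):
z* = 2.576 for 99% confidence

Margin of error = z* · σ/√n = 2.576 · 19.6/√236 = 3.29

CI: (90.2 - 3.29, 90.2 + 3.29) = (86.91, 93.49)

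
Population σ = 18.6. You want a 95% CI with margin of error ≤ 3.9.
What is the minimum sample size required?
n ≥ 88

For margin E ≤ 3.9:
n ≥ (z* · σ / E)²
n ≥ (1.960 · 18.6 / 3.9)²
n ≥ 87.38

Minimum n = 88 (rounding up)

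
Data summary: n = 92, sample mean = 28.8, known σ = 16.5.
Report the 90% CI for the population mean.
(25.97, 31.63)

z-interval (σ known):
z* = 1.645 for 90% confidence

Margin of error = z* · σ/√n = 1.645 · 16.5/√92 = 2.83

CI: (28.8 - 2.83, 28.8 + 2.83) = (25.97, 31.63)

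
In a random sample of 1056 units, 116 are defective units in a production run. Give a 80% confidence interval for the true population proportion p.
(0.098, 0.122)

Proportion CI:
p̂ = 116/1056 = 0.10985
SE = √(p̂(1-p̂)/n) = √(0.10985 · 0.89015 / 1056) = 0.00962

z* = 1.282
Margin = z* · SE = 1.282 · 0.00962 = 0.0123

CI: 0.10985 ± 0.0123 = (0.098, 0.122)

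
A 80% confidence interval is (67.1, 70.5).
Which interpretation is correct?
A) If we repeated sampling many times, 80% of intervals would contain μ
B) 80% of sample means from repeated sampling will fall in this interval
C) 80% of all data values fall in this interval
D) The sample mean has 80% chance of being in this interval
A

A) Correct — this is the frequentist long-run coverage interpretation.
B) Wrong — coverage applies to intervals containing μ, not to future x̄ values.
C) Wrong — a CI is about the parameter μ, not individual data values.
D) Wrong — x̄ is observed and sits in the interval by construction.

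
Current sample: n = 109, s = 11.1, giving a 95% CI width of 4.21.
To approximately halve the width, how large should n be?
n ≈ 436

CI width ∝ 1/√n
To reduce width by factor 2, need √n to grow by 2 → need 2² = 4 times as many samples.

Current: n = 109, width = 4.21
New: n = 436, width ≈ 2.09

Width reduced by factor of 4.21/2.09 = 2.01.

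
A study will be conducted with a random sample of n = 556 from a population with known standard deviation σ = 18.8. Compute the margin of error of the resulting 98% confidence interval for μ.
Margin of error = 1.85

Margin of error = z* · σ/√n
= 2.326 · 18.8/√556
= 2.326 · 18.8/23.5797
= 1.85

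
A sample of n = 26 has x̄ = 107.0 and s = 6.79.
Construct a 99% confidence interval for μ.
(103.29, 110.71)

t-interval (σ unknown):
df = n - 1 = 25
t* = 2.787 for 99% confidence

Margin of error = t* · s/√n = 2.787 · 6.79/√26 = 3.71

CI: (103.29, 110.71)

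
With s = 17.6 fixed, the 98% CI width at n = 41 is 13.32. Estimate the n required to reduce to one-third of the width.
n ≈ 369

CI width ∝ 1/√n
To reduce width by factor 3, need √n to grow by 3 → need 3² = 9 times as many samples.

Current: n = 41, width = 13.32
New: n = 369, width ≈ 4.28

Width reduced by factor of 13.32/4.28 = 3.11.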